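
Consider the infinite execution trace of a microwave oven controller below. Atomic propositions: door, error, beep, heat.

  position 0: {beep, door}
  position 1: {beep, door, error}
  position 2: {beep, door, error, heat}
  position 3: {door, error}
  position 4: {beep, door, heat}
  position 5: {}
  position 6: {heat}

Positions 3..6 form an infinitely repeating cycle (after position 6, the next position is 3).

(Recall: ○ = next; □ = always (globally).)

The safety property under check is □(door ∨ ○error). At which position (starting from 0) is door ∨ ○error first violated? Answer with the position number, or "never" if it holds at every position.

Check door ∨ ○error at each position in order: 0 ✓, 1 ✓, 2 ✓, 3 ✓, 4 ✓.
At position 5 the labels are {} and the next position 6 has {heat}, so door ∨ ○error is false there. This is the first violation.

5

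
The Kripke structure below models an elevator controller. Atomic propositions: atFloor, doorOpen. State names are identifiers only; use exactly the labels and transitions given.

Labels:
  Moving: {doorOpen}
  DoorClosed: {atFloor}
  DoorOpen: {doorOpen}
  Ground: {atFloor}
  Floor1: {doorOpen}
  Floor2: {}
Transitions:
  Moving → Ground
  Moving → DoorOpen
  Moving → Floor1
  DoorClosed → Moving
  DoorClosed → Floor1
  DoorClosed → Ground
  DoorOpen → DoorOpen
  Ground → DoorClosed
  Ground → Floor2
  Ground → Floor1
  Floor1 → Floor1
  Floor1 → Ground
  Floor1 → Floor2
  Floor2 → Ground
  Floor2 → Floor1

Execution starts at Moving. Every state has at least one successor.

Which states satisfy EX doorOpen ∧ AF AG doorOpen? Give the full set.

States satisfying doorOpen: {Moving, DoorOpen, Floor1}.
States satisfying EX doorOpen: {Moving, DoorClosed, DoorOpen, Ground, Floor1, Floor2}.
States satisfying AG doorOpen: {DoorOpen}.
States satisfying AF AG doorOpen: {DoorOpen}.
States satisfying EX doorOpen ∧ AF AG doorOpen: {DoorOpen}.

{DoorOpen}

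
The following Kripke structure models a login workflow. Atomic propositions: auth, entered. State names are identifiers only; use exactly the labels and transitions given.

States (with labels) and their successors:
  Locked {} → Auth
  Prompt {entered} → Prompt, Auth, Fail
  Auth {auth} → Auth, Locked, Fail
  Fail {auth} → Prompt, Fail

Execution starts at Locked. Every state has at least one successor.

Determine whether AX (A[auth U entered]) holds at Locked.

Does not hold

States satisfying A[auth U entered]: {Prompt}.
States satisfying AX (A[auth U entered]): ∅.
Locked ∉ Sat(AX (A[auth U entered])).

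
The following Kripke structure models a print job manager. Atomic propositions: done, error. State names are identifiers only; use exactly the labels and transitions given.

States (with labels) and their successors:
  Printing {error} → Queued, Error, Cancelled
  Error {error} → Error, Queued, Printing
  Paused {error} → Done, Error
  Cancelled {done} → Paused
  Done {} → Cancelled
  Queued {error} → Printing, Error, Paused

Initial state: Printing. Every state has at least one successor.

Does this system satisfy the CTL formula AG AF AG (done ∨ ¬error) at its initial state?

States satisfying AF AG (done ∨ ¬error): ∅.
States satisfying AG AF AG (done ∨ ¬error): ∅.
Cancelled is reachable from Printing and violates AF AG (done ∨ ¬error), so AG fails at Printing.
Printing ∉ Sat(AG AF AG (done ∨ ¬error)).

Does not hold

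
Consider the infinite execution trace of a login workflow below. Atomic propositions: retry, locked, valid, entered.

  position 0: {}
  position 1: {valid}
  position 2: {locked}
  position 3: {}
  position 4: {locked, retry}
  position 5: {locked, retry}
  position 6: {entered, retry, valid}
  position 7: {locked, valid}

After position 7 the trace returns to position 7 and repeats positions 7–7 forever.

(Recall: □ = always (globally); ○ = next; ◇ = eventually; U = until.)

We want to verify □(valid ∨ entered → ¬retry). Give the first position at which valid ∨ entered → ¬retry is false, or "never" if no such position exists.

6

Check valid ∨ entered → ¬retry at each position in order: 0 ✓, 1 ✓, 2 ✓, 3 ✓, 4 ✓, 5 ✓.
At position 6 the labels are {entered, retry, valid}, so valid ∨ entered → ¬retry is false there. This is the first violation.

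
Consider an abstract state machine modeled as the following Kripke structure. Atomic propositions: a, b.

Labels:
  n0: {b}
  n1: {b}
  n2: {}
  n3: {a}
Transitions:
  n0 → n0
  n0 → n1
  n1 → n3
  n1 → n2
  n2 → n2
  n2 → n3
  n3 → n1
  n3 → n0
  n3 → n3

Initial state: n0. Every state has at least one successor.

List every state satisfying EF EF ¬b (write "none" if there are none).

{n0, n1, n2, n3}

States satisfying EF ¬b: {n0, n1, n2, n3}.
States satisfying EF EF ¬b: {n0, n1, n2, n3}.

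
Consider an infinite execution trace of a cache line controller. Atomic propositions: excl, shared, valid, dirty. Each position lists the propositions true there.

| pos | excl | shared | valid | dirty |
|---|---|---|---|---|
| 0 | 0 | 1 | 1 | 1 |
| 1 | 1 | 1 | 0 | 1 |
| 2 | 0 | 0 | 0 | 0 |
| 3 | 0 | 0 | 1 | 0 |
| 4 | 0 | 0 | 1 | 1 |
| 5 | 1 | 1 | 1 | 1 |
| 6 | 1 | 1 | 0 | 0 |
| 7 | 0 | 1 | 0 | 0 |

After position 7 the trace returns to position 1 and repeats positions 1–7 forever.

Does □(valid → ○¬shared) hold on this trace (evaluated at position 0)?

valid → ○¬shared must hold at every position from 0 onward. It fails at position 0, so □(valid → ○¬shared) is false.
Positions where valid holds: 0, 3, 4, 5.
Check ○¬shared at each: 0→fails, 3→ok, 4→fails, 5→fails.

Violated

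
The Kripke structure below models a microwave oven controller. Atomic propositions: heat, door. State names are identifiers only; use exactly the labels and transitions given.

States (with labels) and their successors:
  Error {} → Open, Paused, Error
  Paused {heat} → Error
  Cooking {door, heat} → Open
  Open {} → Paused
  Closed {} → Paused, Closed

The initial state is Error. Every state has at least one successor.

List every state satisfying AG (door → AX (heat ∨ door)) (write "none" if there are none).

{Error, Paused, Open, Closed}

States satisfying door → AX (heat ∨ door): {Error, Paused, Open, Closed}.
States satisfying AG (door → AX (heat ∨ door)): {Error, Paused, Open, Closed}.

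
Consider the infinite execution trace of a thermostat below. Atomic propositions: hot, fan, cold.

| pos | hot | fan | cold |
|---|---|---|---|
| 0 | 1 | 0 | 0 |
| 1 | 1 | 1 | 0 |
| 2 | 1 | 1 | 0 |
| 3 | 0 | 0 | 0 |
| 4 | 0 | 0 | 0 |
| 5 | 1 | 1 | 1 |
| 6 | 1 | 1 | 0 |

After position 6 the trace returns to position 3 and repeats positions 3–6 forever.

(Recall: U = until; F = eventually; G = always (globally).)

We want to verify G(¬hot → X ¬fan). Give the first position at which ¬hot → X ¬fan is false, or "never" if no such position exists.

Check ¬hot → X ¬fan at each position in order: 0 ✓, 1 ✓, 2 ✓, 3 ✓.
At position 4 the labels are {} and the next position 5 has {cold, fan, hot}, so ¬hot → X ¬fan is false there. This is the first violation.

4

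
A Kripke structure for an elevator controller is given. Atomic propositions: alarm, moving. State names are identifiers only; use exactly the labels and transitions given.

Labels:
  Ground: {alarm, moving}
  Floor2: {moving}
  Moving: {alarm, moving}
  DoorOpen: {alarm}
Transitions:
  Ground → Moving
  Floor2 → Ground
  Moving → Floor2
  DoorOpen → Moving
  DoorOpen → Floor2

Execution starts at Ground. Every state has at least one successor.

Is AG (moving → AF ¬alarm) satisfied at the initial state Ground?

States satisfying moving → AF ¬alarm: {Ground, Floor2, Moving, DoorOpen}.
States satisfying AG (moving → AF ¬alarm): {Ground, Floor2, Moving, DoorOpen}.
Every state reachable from Ground satisfies moving → AF ¬alarm.
Ground ∈ Sat(AG (moving → AF ¬alarm)).

Satisfied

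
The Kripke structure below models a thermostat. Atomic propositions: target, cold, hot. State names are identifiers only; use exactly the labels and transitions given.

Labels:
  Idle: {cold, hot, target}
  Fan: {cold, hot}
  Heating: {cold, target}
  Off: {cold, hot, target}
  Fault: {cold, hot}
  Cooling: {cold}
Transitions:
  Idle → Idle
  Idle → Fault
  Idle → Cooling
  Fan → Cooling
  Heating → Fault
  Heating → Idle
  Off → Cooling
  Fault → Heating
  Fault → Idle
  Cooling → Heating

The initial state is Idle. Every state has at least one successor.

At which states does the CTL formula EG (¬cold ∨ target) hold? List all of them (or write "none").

{Idle, Heating}

States satisfying ¬cold ∨ target: {Idle, Heating, Off}.
States satisfying EG (¬cold ∨ target): {Idle, Heating}.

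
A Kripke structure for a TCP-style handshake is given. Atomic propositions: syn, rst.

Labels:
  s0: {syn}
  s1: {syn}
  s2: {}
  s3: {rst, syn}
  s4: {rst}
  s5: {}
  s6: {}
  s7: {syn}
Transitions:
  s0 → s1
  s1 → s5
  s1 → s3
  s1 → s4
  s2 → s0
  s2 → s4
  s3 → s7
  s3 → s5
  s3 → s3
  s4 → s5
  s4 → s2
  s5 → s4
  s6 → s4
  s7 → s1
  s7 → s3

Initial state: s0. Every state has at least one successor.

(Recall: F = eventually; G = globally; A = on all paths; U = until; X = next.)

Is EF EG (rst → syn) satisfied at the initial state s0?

States satisfying EG (rst → syn): {s0, s1, s2, s3, s7}.
States satisfying EF EG (rst → syn): {s0, s1, s2, s3, s4, s5, s6, s7}.
Some path from s0 reaches a state where EG (rst → syn) holds.
s0 ∈ Sat(EF EG (rst → syn)).

Yes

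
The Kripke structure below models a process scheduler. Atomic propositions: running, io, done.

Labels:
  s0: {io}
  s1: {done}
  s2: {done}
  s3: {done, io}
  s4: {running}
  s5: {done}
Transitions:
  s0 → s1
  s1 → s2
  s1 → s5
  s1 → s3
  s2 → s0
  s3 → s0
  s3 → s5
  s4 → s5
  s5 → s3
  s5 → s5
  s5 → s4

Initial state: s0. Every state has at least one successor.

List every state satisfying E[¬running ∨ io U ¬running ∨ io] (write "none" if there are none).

{s0, s1, s2, s3, s5}

States satisfying ¬running ∨ io: {s0, s1, s2, s3, s5}.
States satisfying E[¬running ∨ io U ¬running ∨ io]: {s0, s1, s2, s3, s5}.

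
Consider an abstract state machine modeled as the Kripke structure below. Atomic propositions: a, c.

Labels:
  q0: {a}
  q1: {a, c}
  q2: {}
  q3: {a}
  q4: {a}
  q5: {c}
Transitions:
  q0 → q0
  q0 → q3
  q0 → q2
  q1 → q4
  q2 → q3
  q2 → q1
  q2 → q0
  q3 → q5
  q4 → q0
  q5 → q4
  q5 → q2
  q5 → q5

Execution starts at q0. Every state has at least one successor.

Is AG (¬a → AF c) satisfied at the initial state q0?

States satisfying ¬a → AF c: {q0, q1, q3, q4, q5}.
States satisfying AG (¬a → AF c): ∅.
q2 is reachable from q0 and violates ¬a → AF c, so AG fails at q0.
q0 ∉ Sat(AG (¬a → AF c)).

No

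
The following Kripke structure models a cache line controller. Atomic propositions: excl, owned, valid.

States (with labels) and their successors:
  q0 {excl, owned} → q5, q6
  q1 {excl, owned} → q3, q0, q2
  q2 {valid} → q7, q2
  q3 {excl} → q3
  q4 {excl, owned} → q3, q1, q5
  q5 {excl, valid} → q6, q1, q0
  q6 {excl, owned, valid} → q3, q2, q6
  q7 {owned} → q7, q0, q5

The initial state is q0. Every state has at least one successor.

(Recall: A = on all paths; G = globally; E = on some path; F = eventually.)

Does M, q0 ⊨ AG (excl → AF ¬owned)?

States satisfying excl → AF ¬owned: {q2, q3, q5, q7}.
States satisfying AG (excl → AF ¬owned): {q3}.
q0 is reachable from q0 and violates excl → AF ¬owned, so AG fails at q0.
q0 ∉ Sat(AG (excl → AF ¬owned)).

No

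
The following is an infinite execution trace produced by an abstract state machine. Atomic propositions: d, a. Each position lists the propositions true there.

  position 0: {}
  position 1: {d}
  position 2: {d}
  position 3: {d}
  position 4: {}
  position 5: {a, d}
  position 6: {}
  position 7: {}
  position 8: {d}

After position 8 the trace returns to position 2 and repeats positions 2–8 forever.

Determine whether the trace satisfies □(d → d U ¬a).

Satisfied

d → d U ¬a holds at every position 0..8, and those are all positions ever visited, so □(d → d U ¬a) holds.
Positions where d holds: 1, 2, 3, 5, 8.
Check d U ¬a at each: 1→ok, 2→ok, 3→ok, 5→ok, 8→ok.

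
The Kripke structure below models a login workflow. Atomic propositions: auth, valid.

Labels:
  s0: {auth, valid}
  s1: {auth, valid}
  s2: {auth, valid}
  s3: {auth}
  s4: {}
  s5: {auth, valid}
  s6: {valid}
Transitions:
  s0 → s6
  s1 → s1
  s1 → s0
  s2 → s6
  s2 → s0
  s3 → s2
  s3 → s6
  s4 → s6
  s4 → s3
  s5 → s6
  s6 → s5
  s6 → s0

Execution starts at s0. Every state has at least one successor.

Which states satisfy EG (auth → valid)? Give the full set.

{s0, s1, s2, s4, s5, s6}

States satisfying auth → valid: {s0, s1, s2, s4, s5, s6}.
States satisfying EG (auth → valid): {s0, s1, s2, s4, s5, s6}.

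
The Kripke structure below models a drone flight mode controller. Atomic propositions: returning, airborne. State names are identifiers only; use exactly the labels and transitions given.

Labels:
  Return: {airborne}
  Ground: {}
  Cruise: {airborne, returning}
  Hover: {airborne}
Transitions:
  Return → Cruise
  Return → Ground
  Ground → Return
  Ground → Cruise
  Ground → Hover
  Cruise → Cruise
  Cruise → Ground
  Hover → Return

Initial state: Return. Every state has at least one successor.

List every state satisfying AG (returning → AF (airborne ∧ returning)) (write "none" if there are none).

States satisfying returning → AF (airborne ∧ returning): {Return, Ground, Cruise, Hover}.
States satisfying AG (returning → AF (airborne ∧ returning)): {Return, Ground, Cruise, Hover}.

{Return, Ground, Cruise, Hover}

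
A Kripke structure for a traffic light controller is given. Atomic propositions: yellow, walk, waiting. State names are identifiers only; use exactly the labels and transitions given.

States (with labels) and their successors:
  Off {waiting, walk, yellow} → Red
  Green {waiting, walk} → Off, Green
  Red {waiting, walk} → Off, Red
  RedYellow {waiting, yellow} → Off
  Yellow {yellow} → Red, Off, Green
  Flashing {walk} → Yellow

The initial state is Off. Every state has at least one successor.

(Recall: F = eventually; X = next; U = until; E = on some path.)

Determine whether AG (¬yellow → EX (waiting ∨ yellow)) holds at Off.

Holds

States satisfying ¬yellow → EX (waiting ∨ yellow): {Off, Green, Red, RedYellow, Yellow, Flashing}.
States satisfying AG (¬yellow → EX (waiting ∨ yellow)): {Off, Green, Red, RedYellow, Yellow, Flashing}.
Every state reachable from Off satisfies ¬yellow → EX (waiting ∨ yellow).
Off ∈ Sat(AG (¬yellow → EX (waiting ∨ yellow))).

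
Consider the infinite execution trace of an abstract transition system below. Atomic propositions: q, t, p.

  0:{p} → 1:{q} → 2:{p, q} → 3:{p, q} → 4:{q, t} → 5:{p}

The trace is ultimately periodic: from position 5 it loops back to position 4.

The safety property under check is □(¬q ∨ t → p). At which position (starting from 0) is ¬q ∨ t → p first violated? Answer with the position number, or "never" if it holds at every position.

Check ¬q ∨ t → p at each position in order: 0 ✓, 1 ✓, 2 ✓, 3 ✓.
At position 4 the labels are {q, t}, so ¬q ∨ t → p is false there. This is the first violation.

4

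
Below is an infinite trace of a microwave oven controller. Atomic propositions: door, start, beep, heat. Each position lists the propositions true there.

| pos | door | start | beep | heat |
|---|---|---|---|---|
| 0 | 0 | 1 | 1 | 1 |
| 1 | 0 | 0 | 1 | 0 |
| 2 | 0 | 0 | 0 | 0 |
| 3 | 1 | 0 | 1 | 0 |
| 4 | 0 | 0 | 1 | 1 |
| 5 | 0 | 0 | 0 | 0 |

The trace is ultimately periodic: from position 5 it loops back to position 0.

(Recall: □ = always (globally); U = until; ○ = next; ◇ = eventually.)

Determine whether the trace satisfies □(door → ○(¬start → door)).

door → ○(¬start → door) must hold at every position from 0 onward. It fails at position 3, so □(door → ○(¬start → door)) is false.
Positions where door holds: 3.
Check ○(¬start → door) at each: 3→fails.

Does not hold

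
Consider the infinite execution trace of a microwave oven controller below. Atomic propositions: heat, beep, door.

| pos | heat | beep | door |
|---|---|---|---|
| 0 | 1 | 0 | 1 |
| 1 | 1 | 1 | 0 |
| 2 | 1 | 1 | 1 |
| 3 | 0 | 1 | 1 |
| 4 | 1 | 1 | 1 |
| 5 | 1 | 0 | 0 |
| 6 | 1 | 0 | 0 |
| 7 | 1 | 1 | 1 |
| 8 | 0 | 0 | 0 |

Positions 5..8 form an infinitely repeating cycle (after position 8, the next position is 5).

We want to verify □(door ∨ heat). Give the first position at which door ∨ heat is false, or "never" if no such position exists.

8

Check door ∨ heat at each position in order: 0 ✓, 1 ✓, 2 ✓, 3 ✓, 4 ✓, 5 ✓, 6 ✓, 7 ✓.
At position 8 the labels are {}, so door ∨ heat is false there. This is the first violation.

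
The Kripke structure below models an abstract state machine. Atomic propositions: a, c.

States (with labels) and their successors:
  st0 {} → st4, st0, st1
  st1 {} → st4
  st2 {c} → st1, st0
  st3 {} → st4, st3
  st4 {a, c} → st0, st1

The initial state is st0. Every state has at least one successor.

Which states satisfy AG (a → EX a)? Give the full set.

States satisfying a → EX a: {st0, st1, st2, st3}.
States satisfying AG (a → EX a): ∅.

none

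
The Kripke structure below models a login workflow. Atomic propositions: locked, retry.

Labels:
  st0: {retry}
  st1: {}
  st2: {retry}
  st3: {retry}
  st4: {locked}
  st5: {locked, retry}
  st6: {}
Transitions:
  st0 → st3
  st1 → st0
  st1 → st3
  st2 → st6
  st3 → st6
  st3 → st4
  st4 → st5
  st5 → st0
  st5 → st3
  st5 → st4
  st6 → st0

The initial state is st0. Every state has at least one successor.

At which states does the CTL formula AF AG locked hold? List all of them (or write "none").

States satisfying AG locked: ∅.
States satisfying AF AG locked: ∅.

none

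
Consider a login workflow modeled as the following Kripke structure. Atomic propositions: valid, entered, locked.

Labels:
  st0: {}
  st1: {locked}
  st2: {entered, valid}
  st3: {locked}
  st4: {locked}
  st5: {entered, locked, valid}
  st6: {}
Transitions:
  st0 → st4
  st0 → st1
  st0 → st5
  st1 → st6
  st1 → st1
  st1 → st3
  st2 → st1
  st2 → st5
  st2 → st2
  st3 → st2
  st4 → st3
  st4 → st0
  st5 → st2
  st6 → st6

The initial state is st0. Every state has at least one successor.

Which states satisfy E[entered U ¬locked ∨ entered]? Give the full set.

{st0, st2, st5, st6}

States satisfying entered: {st2, st5}.
States satisfying ¬locked ∨ entered: {st0, st2, st5, st6}.
States satisfying E[entered U ¬locked ∨ entered]: {st0, st2, st5, st6}.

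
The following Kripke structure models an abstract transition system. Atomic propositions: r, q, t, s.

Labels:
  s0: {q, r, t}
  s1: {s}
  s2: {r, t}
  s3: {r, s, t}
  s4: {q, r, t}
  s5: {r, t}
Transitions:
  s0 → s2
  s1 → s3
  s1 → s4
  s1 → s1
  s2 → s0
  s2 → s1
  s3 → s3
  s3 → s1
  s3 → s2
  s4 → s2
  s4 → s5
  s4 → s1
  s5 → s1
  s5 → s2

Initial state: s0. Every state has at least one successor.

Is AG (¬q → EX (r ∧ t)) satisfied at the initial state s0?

Holds

States satisfying ¬q → EX (r ∧ t): {s0, s1, s2, s3, s4, s5}.
States satisfying AG (¬q → EX (r ∧ t)): {s0, s1, s2, s3, s4, s5}.
Every state reachable from s0 satisfies ¬q → EX (r ∧ t).
s0 ∈ Sat(AG (¬q → EX (r ∧ t))).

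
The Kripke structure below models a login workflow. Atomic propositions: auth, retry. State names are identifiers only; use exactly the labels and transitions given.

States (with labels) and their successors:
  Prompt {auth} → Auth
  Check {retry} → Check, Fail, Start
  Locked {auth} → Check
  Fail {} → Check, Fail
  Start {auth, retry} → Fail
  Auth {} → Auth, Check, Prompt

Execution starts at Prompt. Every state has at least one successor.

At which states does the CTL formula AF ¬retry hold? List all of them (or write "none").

States satisfying ¬retry: {Prompt, Locked, Fail, Auth}.
States satisfying AF ¬retry: {Prompt, Locked, Fail, Start, Auth}.

{Prompt, Locked, Fail, Start, Auth}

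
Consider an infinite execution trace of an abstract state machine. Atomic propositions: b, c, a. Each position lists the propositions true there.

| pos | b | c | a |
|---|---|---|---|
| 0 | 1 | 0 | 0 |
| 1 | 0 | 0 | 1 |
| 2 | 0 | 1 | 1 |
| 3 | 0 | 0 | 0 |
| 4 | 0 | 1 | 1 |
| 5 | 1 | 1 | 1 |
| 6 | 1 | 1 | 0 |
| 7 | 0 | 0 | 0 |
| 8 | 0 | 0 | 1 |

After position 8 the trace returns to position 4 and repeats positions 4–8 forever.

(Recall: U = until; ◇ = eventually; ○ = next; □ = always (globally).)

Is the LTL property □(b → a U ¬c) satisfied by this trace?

No

b → a U ¬c must hold at every position from 0 onward. It fails at position 5, so □(b → a U ¬c) is false.
Positions where b holds: 0, 5, 6.
Check a U ¬c at each: 0→ok, 5→fails, 6→fails.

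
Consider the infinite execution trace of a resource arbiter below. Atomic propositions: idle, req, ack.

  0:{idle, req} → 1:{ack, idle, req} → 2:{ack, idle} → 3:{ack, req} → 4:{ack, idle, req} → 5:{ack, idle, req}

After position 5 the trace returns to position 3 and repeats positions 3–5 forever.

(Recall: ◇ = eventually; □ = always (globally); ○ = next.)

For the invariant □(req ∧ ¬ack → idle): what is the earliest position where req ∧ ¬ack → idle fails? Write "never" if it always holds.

req ∧ ¬ack → idle holds at every position 0..5, and those are all the positions the trace ever visits, so the invariant □(req ∧ ¬ack → idle) is never violated.

never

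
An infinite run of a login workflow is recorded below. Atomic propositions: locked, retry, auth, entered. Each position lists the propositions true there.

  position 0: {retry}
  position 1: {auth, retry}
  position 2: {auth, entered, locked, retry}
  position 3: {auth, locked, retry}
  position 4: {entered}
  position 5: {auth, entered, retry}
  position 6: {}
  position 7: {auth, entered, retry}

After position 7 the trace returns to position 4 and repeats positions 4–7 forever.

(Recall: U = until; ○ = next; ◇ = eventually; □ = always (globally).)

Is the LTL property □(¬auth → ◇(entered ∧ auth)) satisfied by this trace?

¬auth → ◇(entered ∧ auth) holds at every position 0..7, and those are all positions ever visited, so □(¬auth → ◇(entered ∧ auth)) holds.
Positions where ¬auth holds: 0, 4, 6.
Check ◇(entered ∧ auth) at each: 0→ok, 4→ok, 6→ok.

Yes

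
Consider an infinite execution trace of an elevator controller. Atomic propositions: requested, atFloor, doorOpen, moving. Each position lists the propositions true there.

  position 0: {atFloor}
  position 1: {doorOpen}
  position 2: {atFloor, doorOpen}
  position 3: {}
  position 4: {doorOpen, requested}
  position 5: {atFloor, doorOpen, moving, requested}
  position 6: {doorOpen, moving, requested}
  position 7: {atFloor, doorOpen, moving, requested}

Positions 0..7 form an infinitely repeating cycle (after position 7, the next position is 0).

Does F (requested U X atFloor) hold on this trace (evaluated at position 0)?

Holds

requested U X atFloor holds at position 1, which is reachable from 0, so F (requested U X atFloor) holds.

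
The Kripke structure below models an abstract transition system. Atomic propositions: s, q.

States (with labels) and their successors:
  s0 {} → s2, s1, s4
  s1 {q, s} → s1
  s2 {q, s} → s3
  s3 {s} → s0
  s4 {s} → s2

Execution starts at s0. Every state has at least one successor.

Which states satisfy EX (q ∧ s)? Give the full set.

{s0, s1, s4}

States satisfying q ∧ s: {s1, s2}.
States satisfying EX (q ∧ s): {s0, s1, s4}.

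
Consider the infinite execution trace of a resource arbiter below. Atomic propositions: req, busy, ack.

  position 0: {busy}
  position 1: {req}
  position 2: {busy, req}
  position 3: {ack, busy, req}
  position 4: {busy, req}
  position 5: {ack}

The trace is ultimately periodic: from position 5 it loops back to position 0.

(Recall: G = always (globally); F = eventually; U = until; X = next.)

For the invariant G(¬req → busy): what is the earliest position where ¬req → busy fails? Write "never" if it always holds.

Check ¬req → busy at each position in order: 0 ✓, 1 ✓, 2 ✓, 3 ✓, 4 ✓.
At position 5 the labels are {ack}, so ¬req → busy is false there. This is the first violation.

5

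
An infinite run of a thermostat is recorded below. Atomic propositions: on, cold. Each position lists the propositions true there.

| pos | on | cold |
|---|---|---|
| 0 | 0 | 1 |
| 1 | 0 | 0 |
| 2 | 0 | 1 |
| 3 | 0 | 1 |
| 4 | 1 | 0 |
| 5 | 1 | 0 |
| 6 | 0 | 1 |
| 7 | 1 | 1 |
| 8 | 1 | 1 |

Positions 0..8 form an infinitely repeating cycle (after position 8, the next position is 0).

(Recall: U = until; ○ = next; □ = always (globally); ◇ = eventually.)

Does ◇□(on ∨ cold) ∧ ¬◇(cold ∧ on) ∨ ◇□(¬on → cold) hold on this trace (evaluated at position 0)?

Does not hold

□(¬on → cold) is false at every position 0..8, so it never becomes true and ◇□(¬on → cold) fails.
At position 0: ◇□(on ∨ cold) ∧ ¬◇(cold ∧ on) is false; ◇□(¬on → cold) is false; so ◇□(on ∨ cold) ∧ ¬◇(cold ∧ on) ∨ ◇□(¬on → cold) is false.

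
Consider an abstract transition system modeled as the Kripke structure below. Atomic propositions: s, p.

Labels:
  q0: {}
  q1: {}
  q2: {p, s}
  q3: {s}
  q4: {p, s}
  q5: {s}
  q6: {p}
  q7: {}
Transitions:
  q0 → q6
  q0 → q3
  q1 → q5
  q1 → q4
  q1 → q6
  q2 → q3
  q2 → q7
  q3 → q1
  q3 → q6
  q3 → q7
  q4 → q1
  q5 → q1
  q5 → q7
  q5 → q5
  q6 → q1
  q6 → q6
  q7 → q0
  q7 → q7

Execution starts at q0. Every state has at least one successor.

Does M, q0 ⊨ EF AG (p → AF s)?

States satisfying AG (p → AF s): ∅.
States satisfying EF AG (p → AF s): ∅.
No suitable path/successor from q0 witnesses the formula.
q0 ∉ Sat(EF AG (p → AF s)).

Violated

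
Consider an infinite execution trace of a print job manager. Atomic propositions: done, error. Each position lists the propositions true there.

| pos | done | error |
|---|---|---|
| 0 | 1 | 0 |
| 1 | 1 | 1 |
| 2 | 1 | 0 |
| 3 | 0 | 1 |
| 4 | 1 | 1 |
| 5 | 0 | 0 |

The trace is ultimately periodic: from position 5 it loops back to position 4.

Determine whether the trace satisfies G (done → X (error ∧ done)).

Violated

done → X (error ∧ done) must hold at every position from 0 onward. It fails at position 1, so G (done → X (error ∧ done)) is false.
Positions where done holds: 0, 1, 2, 4.
Check X (error ∧ done) at each: 0→ok, 1→fails, 2→fails, 4→fails.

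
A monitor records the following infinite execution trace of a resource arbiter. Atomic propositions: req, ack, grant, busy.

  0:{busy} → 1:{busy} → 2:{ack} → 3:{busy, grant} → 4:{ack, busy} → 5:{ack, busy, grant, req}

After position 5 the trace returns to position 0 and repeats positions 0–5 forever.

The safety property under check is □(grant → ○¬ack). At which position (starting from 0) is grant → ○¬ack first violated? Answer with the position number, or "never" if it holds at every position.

Check grant → ○¬ack at each position in order: 0 ✓, 1 ✓, 2 ✓.
At position 3 the labels are {busy, grant} and the next position 4 has {ack, busy}, so grant → ○¬ack is false there. This is the first violation.

3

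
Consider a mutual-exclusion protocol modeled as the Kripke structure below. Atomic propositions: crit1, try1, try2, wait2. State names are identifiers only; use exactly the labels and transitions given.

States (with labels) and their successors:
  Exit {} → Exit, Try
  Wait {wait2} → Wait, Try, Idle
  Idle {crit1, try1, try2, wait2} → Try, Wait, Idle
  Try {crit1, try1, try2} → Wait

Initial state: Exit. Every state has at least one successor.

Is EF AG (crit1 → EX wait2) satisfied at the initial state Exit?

Holds

States satisfying AG (crit1 → EX wait2): {Exit, Wait, Idle, Try}.
States satisfying EF AG (crit1 → EX wait2): {Exit, Wait, Idle, Try}.
Some path from Exit reaches a state where AG (crit1 → EX wait2) holds.
Exit ∈ Sat(EF AG (crit1 → EX wait2)).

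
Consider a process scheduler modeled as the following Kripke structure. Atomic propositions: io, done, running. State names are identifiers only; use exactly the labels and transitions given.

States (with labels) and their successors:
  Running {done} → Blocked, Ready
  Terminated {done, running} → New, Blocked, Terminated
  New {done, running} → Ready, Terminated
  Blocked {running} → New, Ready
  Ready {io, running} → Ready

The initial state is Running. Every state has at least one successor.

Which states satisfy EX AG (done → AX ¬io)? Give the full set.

States satisfying AG (done → AX ¬io): {Ready}.
States satisfying EX AG (done → AX ¬io): {Running, New, Blocked, Ready}.

{Running, New, Blocked, Ready}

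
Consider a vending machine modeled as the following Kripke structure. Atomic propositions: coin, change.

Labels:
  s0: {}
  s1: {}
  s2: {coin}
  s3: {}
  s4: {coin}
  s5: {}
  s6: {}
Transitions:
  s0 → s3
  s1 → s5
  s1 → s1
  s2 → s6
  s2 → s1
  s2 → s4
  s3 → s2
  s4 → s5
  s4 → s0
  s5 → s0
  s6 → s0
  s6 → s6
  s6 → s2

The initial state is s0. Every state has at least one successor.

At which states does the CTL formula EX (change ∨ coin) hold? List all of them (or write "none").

States satisfying change ∨ coin: {s2, s4}.
States satisfying EX (change ∨ coin): {s2, s3, s6}.

{s2, s3, s6}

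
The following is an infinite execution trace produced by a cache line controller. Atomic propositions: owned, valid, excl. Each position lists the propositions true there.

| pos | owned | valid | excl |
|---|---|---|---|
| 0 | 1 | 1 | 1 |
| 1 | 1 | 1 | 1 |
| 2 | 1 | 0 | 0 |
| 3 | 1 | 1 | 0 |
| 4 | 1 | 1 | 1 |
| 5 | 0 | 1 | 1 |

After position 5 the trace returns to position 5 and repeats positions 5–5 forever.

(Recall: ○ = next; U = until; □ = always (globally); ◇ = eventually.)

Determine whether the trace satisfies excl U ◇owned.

Satisfied

Walking from position 0: ◇owned first holds at position 0, and excl holds at every earlier position along the way, so excl U ◇owned holds.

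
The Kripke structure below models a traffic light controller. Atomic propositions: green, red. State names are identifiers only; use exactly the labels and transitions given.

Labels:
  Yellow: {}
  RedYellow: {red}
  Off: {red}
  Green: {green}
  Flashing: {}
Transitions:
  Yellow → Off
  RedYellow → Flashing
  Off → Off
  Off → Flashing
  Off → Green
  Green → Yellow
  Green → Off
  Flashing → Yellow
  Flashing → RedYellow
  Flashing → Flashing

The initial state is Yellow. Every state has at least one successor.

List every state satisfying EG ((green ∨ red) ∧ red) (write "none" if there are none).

{Off}

States satisfying (green ∨ red) ∧ red: {RedYellow, Off}.
States satisfying EG ((green ∨ red) ∧ red): {Off}.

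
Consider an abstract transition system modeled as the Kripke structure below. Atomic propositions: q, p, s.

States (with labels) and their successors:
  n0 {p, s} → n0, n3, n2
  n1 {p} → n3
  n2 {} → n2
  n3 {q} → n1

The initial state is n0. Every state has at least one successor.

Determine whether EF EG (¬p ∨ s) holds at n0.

States satisfying EG (¬p ∨ s): {n0, n2}.
States satisfying EF EG (¬p ∨ s): {n0, n2}.
Some path from n0 reaches a state where EG (¬p ∨ s) holds.
n0 ∈ Sat(EF EG (¬p ∨ s)).

Satisfied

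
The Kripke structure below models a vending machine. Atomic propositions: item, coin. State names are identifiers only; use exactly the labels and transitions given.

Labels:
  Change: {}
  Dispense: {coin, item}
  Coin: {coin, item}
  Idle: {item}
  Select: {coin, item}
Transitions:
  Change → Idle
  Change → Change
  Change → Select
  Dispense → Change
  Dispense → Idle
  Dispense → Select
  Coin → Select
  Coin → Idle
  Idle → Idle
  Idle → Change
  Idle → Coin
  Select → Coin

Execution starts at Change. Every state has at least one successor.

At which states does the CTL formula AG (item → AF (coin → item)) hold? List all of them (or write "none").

{Change, Dispense, Coin, Idle, Select}

States satisfying item → AF (coin → item): {Change, Dispense, Coin, Idle, Select}.
States satisfying AG (item → AF (coin → item)): {Change, Dispense, Coin, Idle, Select}.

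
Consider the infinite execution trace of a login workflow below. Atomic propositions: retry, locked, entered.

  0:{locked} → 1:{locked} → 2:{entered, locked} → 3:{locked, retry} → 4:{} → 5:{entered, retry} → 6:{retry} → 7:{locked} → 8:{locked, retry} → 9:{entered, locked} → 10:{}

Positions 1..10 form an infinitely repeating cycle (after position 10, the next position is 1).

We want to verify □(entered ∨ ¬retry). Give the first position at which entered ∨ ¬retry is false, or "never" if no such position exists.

Check entered ∨ ¬retry at each position in order: 0 ✓, 1 ✓, 2 ✓.
At position 3 the labels are {locked, retry}, so entered ∨ ¬retry is false there. This is the first violation.

3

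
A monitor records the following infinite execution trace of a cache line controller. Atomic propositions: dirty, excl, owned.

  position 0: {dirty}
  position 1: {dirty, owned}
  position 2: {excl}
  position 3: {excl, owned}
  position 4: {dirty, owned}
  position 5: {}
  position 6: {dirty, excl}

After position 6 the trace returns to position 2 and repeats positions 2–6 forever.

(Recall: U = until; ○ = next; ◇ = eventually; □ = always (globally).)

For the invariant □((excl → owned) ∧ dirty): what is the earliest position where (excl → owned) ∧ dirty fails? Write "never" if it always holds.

2

Check (excl → owned) ∧ dirty at each position in order: 0 ✓, 1 ✓.
At position 2 the labels are {excl}, so (excl → owned) ∧ dirty is false there. This is the first violation.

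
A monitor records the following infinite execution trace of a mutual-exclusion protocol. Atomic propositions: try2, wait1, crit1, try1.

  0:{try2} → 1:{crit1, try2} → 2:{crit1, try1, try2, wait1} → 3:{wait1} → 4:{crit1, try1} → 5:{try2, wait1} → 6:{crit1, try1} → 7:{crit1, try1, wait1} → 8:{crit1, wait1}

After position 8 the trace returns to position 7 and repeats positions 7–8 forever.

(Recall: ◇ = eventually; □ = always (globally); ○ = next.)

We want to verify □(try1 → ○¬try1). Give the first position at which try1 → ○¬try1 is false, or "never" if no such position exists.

Check try1 → ○¬try1 at each position in order: 0 ✓, 1 ✓, 2 ✓, 3 ✓, 4 ✓, 5 ✓.
At position 6 the labels are {crit1, try1} and the next position 7 has {crit1, try1, wait1}, so try1 → ○¬try1 is false there. This is the first violation.

6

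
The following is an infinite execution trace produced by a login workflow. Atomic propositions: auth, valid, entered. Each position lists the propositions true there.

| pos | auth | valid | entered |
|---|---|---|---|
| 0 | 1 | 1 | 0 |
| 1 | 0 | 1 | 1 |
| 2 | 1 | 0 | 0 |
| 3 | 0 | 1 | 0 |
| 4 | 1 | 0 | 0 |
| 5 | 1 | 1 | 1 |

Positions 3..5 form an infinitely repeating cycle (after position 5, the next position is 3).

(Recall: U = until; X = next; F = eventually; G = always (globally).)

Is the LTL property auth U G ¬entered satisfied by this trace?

No

Walking from position 0: at position 1, G ¬entered has not yet held and auth fails, so auth U G ¬entered is false.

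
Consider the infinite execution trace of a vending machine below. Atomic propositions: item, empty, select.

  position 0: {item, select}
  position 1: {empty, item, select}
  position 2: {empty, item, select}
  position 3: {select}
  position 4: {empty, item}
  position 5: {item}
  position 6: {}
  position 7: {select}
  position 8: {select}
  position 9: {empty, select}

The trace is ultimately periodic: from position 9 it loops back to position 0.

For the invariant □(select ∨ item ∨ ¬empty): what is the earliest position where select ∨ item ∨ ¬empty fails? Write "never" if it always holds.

select ∨ item ∨ ¬empty holds at every position 0..9, and those are all the positions the trace ever visits, so the invariant □(select ∨ item ∨ ¬empty) is never violated.

never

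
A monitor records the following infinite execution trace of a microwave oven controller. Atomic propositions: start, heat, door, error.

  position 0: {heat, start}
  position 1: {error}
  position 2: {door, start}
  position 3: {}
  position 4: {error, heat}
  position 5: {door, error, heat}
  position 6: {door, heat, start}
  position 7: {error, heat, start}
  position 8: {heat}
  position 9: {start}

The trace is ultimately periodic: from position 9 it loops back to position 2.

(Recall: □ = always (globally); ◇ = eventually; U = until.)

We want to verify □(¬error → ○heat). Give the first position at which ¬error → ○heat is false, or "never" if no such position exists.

0

At position 0 the labels are {heat, start} and the next position 1 has {error}, so ¬error → ○heat is false there. This is the first violation.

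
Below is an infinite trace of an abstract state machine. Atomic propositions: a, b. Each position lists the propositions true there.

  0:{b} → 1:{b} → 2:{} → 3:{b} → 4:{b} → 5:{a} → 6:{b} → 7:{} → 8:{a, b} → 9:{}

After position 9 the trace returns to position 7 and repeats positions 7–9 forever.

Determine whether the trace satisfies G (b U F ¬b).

Satisfied

b U F ¬b holds at every position 0..9, and those are all positions ever visited, so G (b U F ¬b) holds.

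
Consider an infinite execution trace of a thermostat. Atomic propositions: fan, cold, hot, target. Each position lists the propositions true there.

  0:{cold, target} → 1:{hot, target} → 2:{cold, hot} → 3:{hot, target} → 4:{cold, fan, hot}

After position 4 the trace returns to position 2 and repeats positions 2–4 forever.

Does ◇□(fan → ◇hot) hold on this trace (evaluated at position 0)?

□(fan → ◇hot) holds at position 0, which is reachable from 0, so ◇□(fan → ◇hot) holds.

Yes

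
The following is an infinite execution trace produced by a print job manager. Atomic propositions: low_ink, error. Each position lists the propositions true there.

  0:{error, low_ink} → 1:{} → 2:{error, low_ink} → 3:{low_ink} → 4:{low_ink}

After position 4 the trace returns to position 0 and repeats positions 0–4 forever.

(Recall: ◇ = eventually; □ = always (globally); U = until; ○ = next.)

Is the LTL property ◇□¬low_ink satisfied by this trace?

Does not hold

□¬low_ink is false at every position 0..4, so it never becomes true and ◇□¬low_ink fails.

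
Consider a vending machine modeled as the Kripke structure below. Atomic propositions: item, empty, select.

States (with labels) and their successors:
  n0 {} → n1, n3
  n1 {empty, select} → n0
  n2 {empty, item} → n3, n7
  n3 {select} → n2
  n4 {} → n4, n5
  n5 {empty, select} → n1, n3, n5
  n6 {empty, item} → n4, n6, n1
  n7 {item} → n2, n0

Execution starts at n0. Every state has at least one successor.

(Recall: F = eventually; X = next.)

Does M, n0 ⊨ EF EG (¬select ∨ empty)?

Satisfied

States satisfying EG (¬select ∨ empty): {n0, n1, n2, n4, n5, n6, n7}.
States satisfying EF EG (¬select ∨ empty): {n0, n1, n2, n3, n4, n5, n6, n7}.
Some path from n0 reaches a state where EG (¬select ∨ empty) holds.
n0 ∈ Sat(EF EG (¬select ∨ empty)).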